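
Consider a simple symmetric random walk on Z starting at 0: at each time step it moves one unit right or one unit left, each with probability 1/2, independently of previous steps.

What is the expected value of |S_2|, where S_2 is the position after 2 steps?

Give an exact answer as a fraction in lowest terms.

S_2 takes values m ≡ 0 (mod 2) with |m| ≤ 2; P(S_2=m) = C(2,(2+m)/2)/2^2.
Total paths: 2^2 = 4
Distribution: P(S=-2)=1/4, P(S=0)=2/4, P(S=2)=1/4
E[|S_2|] = Σ_m |m|·P(S_2=m) = 4/4 = 1

Answer: 1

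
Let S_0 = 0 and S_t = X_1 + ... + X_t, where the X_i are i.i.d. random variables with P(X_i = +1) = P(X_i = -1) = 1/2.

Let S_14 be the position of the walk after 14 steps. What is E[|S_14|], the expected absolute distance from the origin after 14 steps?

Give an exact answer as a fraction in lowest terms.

Answer: 3003/1024

Derivation:
S_14 takes values m ≡ 0 (mod 2) with |m| ≤ 14; P(S_14=m) = C(14,(14+m)/2)/2^14.
Total paths: 2^14 = 16384
Distribution: P(S=-14)=1/16384, P(S=-12)=14/16384, P(S=-10)=91/16384, P(S=-8)=364/16384, P(S=-6)=1001/16384, P(S=-4)=2002/16384, P(S=-2)=3003/16384, P(S=0)=3432/16384, P(S=2)=3003/16384, P(S=4)=2002/16384, P(S=6)=1001/16384, P(S=8)=364/16384, P(S=10)=91/16384, P(S=12)=14/16384, P(S=14)=1/16384
E[|S_14|] = Σ_m |m|·P(S_14=m) = 48048/16384 = 3003/1024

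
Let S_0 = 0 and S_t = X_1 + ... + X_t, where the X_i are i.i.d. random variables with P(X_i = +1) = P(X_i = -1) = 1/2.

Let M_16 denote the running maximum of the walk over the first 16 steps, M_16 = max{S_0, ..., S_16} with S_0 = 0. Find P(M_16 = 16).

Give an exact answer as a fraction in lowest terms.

Answer: 1/65536

Derivation:
Let M_16 = max(S_0,...,S_16). Use the reflection principle: for j ≥ 1, #{paths with M_16 ≥ j} = #{S_16 ≥ j} + #{S_16 ≥ j+1}.
By reflection, #{M_16 ≥ 16} = #{S_16 ≥ 16} + #{S_16 ≥ 17} = 1 + 0 = 1.
#{M_16 ≥ 17} = #{S_16 ≥ 17} + #{S_16 ≥ 18} = 0 + 0 = 0.
#{M_16 = 16} = 1 - 0 = 1.
P(M_16 = 16) = 1/65536 = 1/65536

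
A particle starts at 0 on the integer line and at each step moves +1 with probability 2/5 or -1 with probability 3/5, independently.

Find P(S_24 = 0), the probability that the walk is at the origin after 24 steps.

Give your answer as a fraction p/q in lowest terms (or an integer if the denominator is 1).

Answer: 5886359014588416/59604644775390625

Derivation:
To be at 0 after 24 steps: need exactly 12 steps of +1 and 12 of -1.
Number of such sequences: C(24,12) = 2704156
Each has probability (2/5)^12 · (3/5)^12 = 2176782336/59604644775390625
P = 2704156 · 2176782336/59604644775390625 = 5886359014588416/59604644775390625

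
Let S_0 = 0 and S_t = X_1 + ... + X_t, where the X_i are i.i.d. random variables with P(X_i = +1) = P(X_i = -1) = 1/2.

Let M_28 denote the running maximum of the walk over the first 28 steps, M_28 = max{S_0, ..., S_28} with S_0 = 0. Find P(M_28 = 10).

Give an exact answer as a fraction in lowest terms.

Answer: 1726725/67108864

Derivation:
Let M_28 = max(S_0,...,S_28). Use the reflection principle: for j ≥ 1, #{paths with M_28 ≥ j} = #{S_28 ≥ j} + #{S_28 ≥ j+1}.
By reflection, #{M_28 ≥ 10} = #{S_28 ≥ 10} + #{S_28 ≥ 11} = 11698223 + 4791323 = 16489546.
#{M_28 ≥ 11} = #{S_28 ≥ 11} + #{S_28 ≥ 12} = 4791323 + 4791323 = 9582646.
#{M_28 = 10} = 16489546 - 9582646 = 6906900.
P(M_28 = 10) = 6906900/268435456 = 1726725/67108864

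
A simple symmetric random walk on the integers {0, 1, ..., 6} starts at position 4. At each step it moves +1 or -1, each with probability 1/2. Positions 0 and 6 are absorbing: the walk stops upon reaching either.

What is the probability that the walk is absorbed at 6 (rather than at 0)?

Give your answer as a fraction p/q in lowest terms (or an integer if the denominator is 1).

Answer: 2/3

Derivation:
Symmetric walk (p = 1/2): the harmonic-function argument gives P(hit 6 before 0 | start at 4) = a/N.
P = 4/6 = 2/3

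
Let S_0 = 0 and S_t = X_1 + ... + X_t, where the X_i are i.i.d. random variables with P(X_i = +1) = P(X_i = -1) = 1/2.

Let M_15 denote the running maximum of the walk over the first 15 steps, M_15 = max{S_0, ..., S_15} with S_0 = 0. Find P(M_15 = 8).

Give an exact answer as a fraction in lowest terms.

Answer: 455/32768

Derivation:
Let M_15 = max(S_0,...,S_15). Use the reflection principle: for j ≥ 1, #{paths with M_15 ≥ j} = #{S_15 ≥ j} + #{S_15 ≥ j+1}.
By reflection, #{M_15 ≥ 8} = #{S_15 ≥ 8} + #{S_15 ≥ 9} = 576 + 576 = 1152.
#{M_15 ≥ 9} = #{S_15 ≥ 9} + #{S_15 ≥ 10} = 576 + 121 = 697.
#{M_15 = 8} = 1152 - 697 = 455.
P(M_15 = 8) = 455/32768 = 455/32768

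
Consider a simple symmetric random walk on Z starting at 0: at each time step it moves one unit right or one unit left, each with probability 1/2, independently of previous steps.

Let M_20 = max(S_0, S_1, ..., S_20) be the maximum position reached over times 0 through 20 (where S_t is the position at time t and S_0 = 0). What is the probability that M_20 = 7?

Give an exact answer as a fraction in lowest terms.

Let M_20 = max(S_0,...,S_20). Use the reflection principle: for j ≥ 1, #{paths with M_20 ≥ j} = #{S_20 ≥ j} + #{S_20 ≥ j+1}.
By reflection, #{M_20 ≥ 7} = #{S_20 ≥ 7} + #{S_20 ≥ 8} = 60460 + 60460 = 120920.
#{M_20 ≥ 8} = #{S_20 ≥ 8} + #{S_20 ≥ 9} = 60460 + 21700 = 82160.
#{M_20 = 7} = 120920 - 82160 = 38760.
P(M_20 = 7) = 38760/1048576 = 4845/131072

Answer: 4845/131072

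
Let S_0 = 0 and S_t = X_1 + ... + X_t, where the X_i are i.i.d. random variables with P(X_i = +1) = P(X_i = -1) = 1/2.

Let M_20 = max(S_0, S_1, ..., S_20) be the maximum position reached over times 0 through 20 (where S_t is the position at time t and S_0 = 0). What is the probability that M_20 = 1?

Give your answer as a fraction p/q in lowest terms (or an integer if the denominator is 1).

Let M_20 = max(S_0,...,S_20). Use the reflection principle: for j ≥ 1, #{paths with M_20 ≥ j} = #{S_20 ≥ j} + #{S_20 ≥ j+1}.
By reflection, #{M_20 ≥ 1} = #{S_20 ≥ 1} + #{S_20 ≥ 2} = 431910 + 431910 = 863820.
#{M_20 ≥ 2} = #{S_20 ≥ 2} + #{S_20 ≥ 3} = 431910 + 263950 = 695860.
#{M_20 = 1} = 863820 - 695860 = 167960.
P(M_20 = 1) = 167960/1048576 = 20995/131072

Answer: 20995/131072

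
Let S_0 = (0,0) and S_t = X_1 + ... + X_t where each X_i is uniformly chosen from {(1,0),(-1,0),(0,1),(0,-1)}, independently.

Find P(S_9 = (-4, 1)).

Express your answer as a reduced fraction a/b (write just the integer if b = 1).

Let h be the number of horizontal steps (so 9-h are vertical). To end at (-4,1) need (h-4)/2 right-steps and ((9-h)+1)/2 up-steps.
Sum over h with 4 ≤ h ≤ 8, h ≡ 0 (mod 2), 9-h ≡ 1 (mod 2):
h=4: C(9,4)·C(4,0)·C(5,3) = 126·1·10 = 1260
h=6: C(9,6)·C(6,1)·C(3,2) = 84·6·3 = 1512
h=8: C(9,8)·C(8,2)·C(1,1) = 9·28·1 = 252
Total favorable: 3024
Total paths: 4^9 = 262144
P = 3024/262144 = 189/16384

Answer: 189/16384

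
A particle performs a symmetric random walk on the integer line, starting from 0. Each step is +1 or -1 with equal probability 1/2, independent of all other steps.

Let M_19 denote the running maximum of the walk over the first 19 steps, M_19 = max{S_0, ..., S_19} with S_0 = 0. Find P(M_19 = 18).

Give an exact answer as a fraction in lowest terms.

Answer: 1/524288

Derivation:
Let M_19 = max(S_0,...,S_19). Use the reflection principle: for j ≥ 1, #{paths with M_19 ≥ j} = #{S_19 ≥ j} + #{S_19 ≥ j+1}.
By reflection, #{M_19 ≥ 18} = #{S_19 ≥ 18} + #{S_19 ≥ 19} = 1 + 1 = 2.
#{M_19 ≥ 19} = #{S_19 ≥ 19} + #{S_19 ≥ 20} = 1 + 0 = 1.
#{M_19 = 18} = 2 - 1 = 1.
P(M_19 = 18) = 1/524288 = 1/524288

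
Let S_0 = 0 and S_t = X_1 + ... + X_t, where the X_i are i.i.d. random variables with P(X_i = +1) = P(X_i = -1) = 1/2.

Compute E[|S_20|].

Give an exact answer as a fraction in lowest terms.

Answer: 230945/65536

Derivation:
S_20 takes values m ≡ 0 (mod 2) with |m| ≤ 20; P(S_20=m) = C(20,(20+m)/2)/2^20.
Total paths: 2^20 = 1048576
Distribution: P(S=-20)=1/1048576, P(S=-18)=20/1048576, P(S=-16)=190/1048576, P(S=-14)=1140/1048576, P(S=-12)=4845/1048576, P(S=-10)=15504/1048576, P(S=-8)=38760/1048576, P(S=-6)=77520/1048576, P(S=-4)=125970/1048576, P(S=-2)=167960/1048576, P(S=0)=184756/1048576, P(S=2)=167960/1048576, P(S=4)=125970/1048576, P(S=6)=77520/1048576, P(S=8)=38760/1048576, P(S=10)=15504/1048576, P(S=12)=4845/1048576, P(S=14)=1140/1048576, P(S=16)=190/1048576, P(S=18)=20/1048576, P(S=20)=1/1048576
E[|S_20|] = Σ_m |m|·P(S_20=m) = 3695120/1048576 = 230945/65536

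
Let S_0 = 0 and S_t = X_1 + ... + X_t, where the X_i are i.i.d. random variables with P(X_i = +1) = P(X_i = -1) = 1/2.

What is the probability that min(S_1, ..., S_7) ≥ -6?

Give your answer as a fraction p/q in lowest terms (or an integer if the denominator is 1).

Answer: 127/128

Derivation:
Let f(t,s) = #length-t paths at position s with S_1..S_t all ≥ -6.
f(t,s) = f(t-1,s-1) + f(t-1,s+1) for s ≥ -6; f(t,s) = 0 for s < -6.
t=0: f(0,0)=1
t=1: f(1,-1)=1 f(1,1)=1
t=2: f(2,-2)=1 f(2,0)=2 f(2,2)=1
t=3: f(3,-3)=1 f(3,-1)=3 f(3,1)=3 f(3,3)=1
t=4: f(4,-4)=1 f(4,-2)=4 f(4,0)=6 f(4,2)=4 f(4,4)=1
t=5: f(5,-5)=1 f(5,-3)=5 f(5,-1)=10 f(5,1)=10 f(5,3)=5 f(5,5)=1
t=6: f(6,-6)=1 f(6,-4)=6 f(6,-2)=15 f(6,0)=20 f(6,2)=15 f(6,4)=6 f(6,6)=1
t=7: f(7,-5)=7 f(7,-3)=21 f(7,-1)=35 f(7,1)=35 f(7,3)=21 f(7,5)=7 f(7,7)=1
Σ_s f(7,s) = 127
P = 127/128 = 127/128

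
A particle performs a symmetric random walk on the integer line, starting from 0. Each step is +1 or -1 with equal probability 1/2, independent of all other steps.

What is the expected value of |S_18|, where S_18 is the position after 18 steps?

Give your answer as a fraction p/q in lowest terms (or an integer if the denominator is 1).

S_18 takes values m ≡ 0 (mod 2) with |m| ≤ 18; P(S_18=m) = C(18,(18+m)/2)/2^18.
Total paths: 2^18 = 262144
Distribution: P(S=-18)=1/262144, P(S=-16)=18/262144, P(S=-14)=153/262144, P(S=-12)=816/262144, P(S=-10)=3060/262144, P(S=-8)=8568/262144, P(S=-6)=18564/262144, P(S=-4)=31824/262144, P(S=-2)=43758/262144, P(S=0)=48620/262144, P(S=2)=43758/262144, P(S=4)=31824/262144, P(S=6)=18564/262144, P(S=8)=8568/262144, P(S=10)=3060/262144, P(S=12)=816/262144, P(S=14)=153/262144, P(S=16)=18/262144, P(S=18)=1/262144
E[|S_18|] = Σ_m |m|·P(S_18=m) = 875160/262144 = 109395/32768

Answer: 109395/32768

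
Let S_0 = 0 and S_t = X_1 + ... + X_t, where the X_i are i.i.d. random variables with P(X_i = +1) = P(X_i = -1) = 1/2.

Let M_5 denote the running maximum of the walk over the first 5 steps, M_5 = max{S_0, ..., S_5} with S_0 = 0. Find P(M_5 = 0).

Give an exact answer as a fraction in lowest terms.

Answer: 5/16

Derivation:
Let M_5 = max(S_0,...,S_5). Use the reflection principle: for j ≥ 1, #{paths with M_5 ≥ j} = #{S_5 ≥ j} + #{S_5 ≥ j+1}.
P(M_5 ≥ 0) = 1 since S_0 = 0, so #{M_5 ≥ 0} = 32.
#{M_5 ≥ 1} = #{S_5 ≥ 1} + #{S_5 ≥ 2} = 16 + 6 = 22.
#{M_5 = 0} = 32 - 22 = 10.
P(M_5 = 0) = 10/32 = 5/16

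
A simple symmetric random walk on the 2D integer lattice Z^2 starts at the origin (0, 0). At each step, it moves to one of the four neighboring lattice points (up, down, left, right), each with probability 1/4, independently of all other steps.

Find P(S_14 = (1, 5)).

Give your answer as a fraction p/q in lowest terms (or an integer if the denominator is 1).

Answer: 1002001/134217728

Derivation:
Let h be the number of horizontal steps (so 14-h are vertical). To end at (1,5) need (h+1)/2 right-steps and ((14-h)+5)/2 up-steps.
Sum over h with 1 ≤ h ≤ 9, h ≡ 1 (mod 2), 14-h ≡ 1 (mod 2):
h=1: C(14,1)·C(1,1)·C(13,9) = 14·1·715 = 10010
h=3: C(14,3)·C(3,2)·C(11,8) = 364·3·165 = 180180
h=5: C(14,5)·C(5,3)·C(9,7) = 2002·10·36 = 720720
h=7: C(14,7)·C(7,4)·C(7,6) = 3432·35·7 = 840840
h=9: C(14,9)·C(9,5)·C(5,5) = 2002·126·1 = 252252
Total favorable: 2004002
Total paths: 4^14 = 268435456
P = 2004002/268435456 = 1002001/134217728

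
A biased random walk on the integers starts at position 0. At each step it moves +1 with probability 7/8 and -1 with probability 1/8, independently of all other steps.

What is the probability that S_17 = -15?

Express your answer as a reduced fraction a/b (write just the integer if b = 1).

Answer: 119/2251799813685248

Derivation:
To reach position -15 after 17 steps: need 1 step of +1 and 16 steps of -1.
Number of such sequences: C(17,1) = 17
Each has probability (7/8)^1 · (1/8)^16 = 7/2251799813685248
P = 17 · 7/2251799813685248 = 119/2251799813685248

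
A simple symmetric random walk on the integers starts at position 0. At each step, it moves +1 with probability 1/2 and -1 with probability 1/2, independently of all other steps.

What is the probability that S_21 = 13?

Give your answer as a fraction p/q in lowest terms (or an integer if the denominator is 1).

Answer: 5985/2097152

Derivation:
To reach position 13 after 21 steps: need 17 steps of +1 and 4 of -1.
Favorable paths: C(21,17) = 5985
Total paths: 2^21 = 2097152
P = 5985/2097152 = 5985/2097152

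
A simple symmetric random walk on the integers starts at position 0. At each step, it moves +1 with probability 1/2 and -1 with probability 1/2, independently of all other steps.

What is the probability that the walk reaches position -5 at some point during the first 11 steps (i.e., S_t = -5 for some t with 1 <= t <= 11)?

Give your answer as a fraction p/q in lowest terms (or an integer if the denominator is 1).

Answer: 299/2048

Derivation:
Count via complement. Let g(t,s) = #length-t paths at position s with S_1..S_t all ≠ -5.
g(t,s) = g(t-1,s-1) + g(t-1,s+1) for s ≠ -5; g(t,-5) = 0.
t=0: g(0,0)=1
t=1: g(1,-1)=1 g(1,1)=1
t=2: g(2,-2)=1 g(2,0)=2 g(2,2)=1
t=3: g(3,-3)=1 g(3,-1)=3 g(3,1)=3 g(3,3)=1
t=4: g(4,-4)=1 g(4,-2)=4 g(4,0)=6 g(4,2)=4 g(4,4)=1
t=5: g(5,-3)=5 g(5,-1)=10 g(5,1)=10 g(5,3)=5 g(5,5)=1
t=6: g(6,-4)=5 g(6,-2)=15 g(6,0)=20 g(6,2)=15 g(6,4)=6 g(6,6)=1
t=7: g(7,-3)=20 g(7,-1)=35 g(7,1)=35 g(7,3)=21 g(7,5)=7 g(7,7)=1
t=8: g(8,-4)=20 g(8,-2)=55 g(8,0)=70 g(8,2)=56 g(8,4)=28 g(8,6)=8 g(8,8)=1
t=9: g(9,-3)=75 g(9,-1)=125 g(9,1)=126 g(9,3)=84 g(9,5)=36 g(9,7)=9 g(9,9)=1
t=10: g(10,-4)=75 g(10,-2)=200 g(10,0)=251 g(10,2)=210 g(10,4)=120 g(10,6)=45 g(10,8)=10 g(10,10)=1
t=11: g(11,-3)=275 g(11,-1)=451 g(11,1)=461 g(11,3)=330 g(11,5)=165 g(11,7)=55 g(11,9)=11 g(11,11)=1
Paths never hitting -5: Σ_s g(11,s) = 1749
Paths hitting -5: 2^11 - 1749 = 299
P = 299/2048 = 299/2048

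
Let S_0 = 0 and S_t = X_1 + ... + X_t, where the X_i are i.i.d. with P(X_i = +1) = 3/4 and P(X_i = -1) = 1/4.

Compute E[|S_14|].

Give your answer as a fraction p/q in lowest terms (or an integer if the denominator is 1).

S_14 takes values m ≡ 0 (mod 2) with |m| ≤ 14; P(S_14=m) = C(14,(14+m)/2) · (3/4)^((14+m)/2) · (1/4)^((14-m)/2).
Distribution: P(S=-14)=1/268435456, P(S=-12)=21/134217728, P(S=-10)=819/268435456, P(S=-8)=2457/67108864, P(S=-6)=81081/268435456, P(S=-4)=243243/134217728, P(S=-2)=2189187/268435456, P(S=0)=938223/33554432, P(S=2)=19702683/268435456, P(S=4)=19702683/134217728, P(S=6)=59108049/268435456, P(S=8)=16120377/67108864, P(S=10)=48361131/268435456, P(S=12)=11160261/134217728, P(S=14)=4782969/268435456
E[|S_14|] = Σ_m |m|·P(S_14=m) = 118302779/16777216

Answer: 118302779/16777216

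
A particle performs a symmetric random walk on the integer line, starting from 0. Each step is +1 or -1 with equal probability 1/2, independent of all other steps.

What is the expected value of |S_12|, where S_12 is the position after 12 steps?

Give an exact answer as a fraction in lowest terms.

S_12 takes values m ≡ 0 (mod 2) with |m| ≤ 12; P(S_12=m) = C(12,(12+m)/2)/2^12.
Total paths: 2^12 = 4096
Distribution: P(S=-12)=1/4096, P(S=-10)=12/4096, P(S=-8)=66/4096, P(S=-6)=220/4096, P(S=-4)=495/4096, P(S=-2)=792/4096, P(S=0)=924/4096, P(S=2)=792/4096, P(S=4)=495/4096, P(S=6)=220/4096, P(S=8)=66/4096, P(S=10)=12/4096, P(S=12)=1/4096
E[|S_12|] = Σ_m |m|·P(S_12=m) = 11088/4096 = 693/256

Answer: 693/256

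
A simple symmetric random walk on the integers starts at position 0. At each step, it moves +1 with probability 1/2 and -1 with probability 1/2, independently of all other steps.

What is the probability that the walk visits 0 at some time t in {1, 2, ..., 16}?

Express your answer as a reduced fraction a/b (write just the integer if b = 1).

Answer: 26333/32768

Derivation:
Count via complement. Let g(t,s) = #length-t paths at position s with S_1..S_t all ≠ 0.
g(t,s) = g(t-1,s-1) + g(t-1,s+1) for s ≠ 0; g(t,0) = 0.
t=0: g(0,0)=1
t=1: g(1,-1)=1 g(1,1)=1
t=2: g(2,-2)=1 g(2,2)=1
t=3: g(3,-3)=1 g(3,-1)=1 g(3,1)=1 g(3,3)=1
t=4: g(4,-4)=1 g(4,-2)=2 g(4,2)=2 g(4,4)=1
t=5: g(5,-5)=1 g(5,-3)=3 g(5,-1)=2 g(5,1)=2 g(5,3)=3 g(5,5)=1
t=6: g(6,-6)=1 g(6,-4)=4 g(6,-2)=5 g(6,2)=5 g(6,4)=4 g(6,6)=1
t=7: g(7,-7)=1 g(7,-5)=5 g(7,-3)=9 g(7,-1)=5 g(7,1)=5 g(7,3)=9 g(7,5)=5 g(7,7)=1
t=8: g(8,-8)=1 g(8,-6)=6 g(8,-4)=14 g(8,-2)=14 g(8,2)=14 g(8,4)=14 g(8,6)=6 g(8,8)=1
t=9: g(9,-9)=1 g(9,-7)=7 g(9,-5)=20 g(9,-3)=28 g(9,-1)=14 g(9,1)=14 g(9,3)=28 g(9,5)=20 g(9,7)=7 g(9,9)=1
t=10: g(10,-10)=1 g(10,-8)=8 g(10,-6)=27 g(10,-4)=48 g(10,-2)=42 g(10,2)=42 g(10,4)=48 g(10,6)=27 g(10,8)=8 g(10,10)=1
t=11: g(11,-11)=1 g(11,-9)=9 g(11,-7)=35 g(11,-5)=75 g(11,-3)=90 g(11,-1)=42 g(11,1)=42 g(11,3)=90 g(11,5)=75 g(11,7)=35 g(11,9)=9 g(11,11)=1
t=12: g(12,-12)=1 g(12,-10)=10 g(12,-8)=44 g(12,-6)=110 g(12,-4)=165 g(12,-2)=132 g(12,2)=132 g(12,4)=165 g(12,6)=110 g(12,8)=44 g(12,10)=10 g(12,12)=1
t=13: g(13,-13)=1 g(13,-11)=11 g(13,-9)=54 g(13,-7)=154 g(13,-5)=275 g(13,-3)=297 g(13,-1)=132 g(13,1)=132 g(13,3)=297 g(13,5)=275 g(13,7)=154 g(13,9)=54 g(13,11)=11 g(13,13)=1
t=14: g(14,-14)=1 g(14,-12)=12 g(14,-10)=65 g(14,-8)=208 g(14,-6)=429 g(14,-4)=572 g(14,-2)=429 g(14,2)=429 g(14,4)=572 g(14,6)=429 g(14,8)=208 g(14,10)=65 g(14,12)=12 g(14,14)=1
t=15: g(15,-15)=1 g(15,-13)=13 g(15,-11)=77 g(15,-9)=273 g(15,-7)=637 g(15,-5)=1001 g(15,-3)=1001 g(15,-1)=429 g(15,1)=429 g(15,3)=1001 g(15,5)=1001 g(15,7)=637 g(15,9)=273 g(15,11)=77 g(15,13)=13 g(15,15)=1
t=16: g(16,-16)=1 g(16,-14)=14 g(16,-12)=90 g(16,-10)=350 g(16,-8)=910 g(16,-6)=1638 g(16,-4)=2002 g(16,-2)=1430 g(16,2)=1430 g(16,4)=2002 g(16,6)=1638 g(16,8)=910 g(16,10)=350 g(16,12)=90 g(16,14)=14 g(16,16)=1
Paths never hitting 0: Σ_s g(16,s) = 12870
Paths hitting 0: 2^16 - 12870 = 52666
P = 52666/65536 = 26333/32768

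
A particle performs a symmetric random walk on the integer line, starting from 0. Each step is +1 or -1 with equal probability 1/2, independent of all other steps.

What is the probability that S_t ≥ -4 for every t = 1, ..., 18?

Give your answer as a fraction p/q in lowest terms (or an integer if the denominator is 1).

Answer: 24973/32768

Derivation:
Let f(t,s) = #length-t paths at position s with S_1..S_t all ≥ -4.
f(t,s) = f(t-1,s-1) + f(t-1,s+1) for s ≥ -4; f(t,s) = 0 for s < -4.
t=0: f(0,0)=1
t=1: f(1,-1)=1 f(1,1)=1
t=2: f(2,-2)=1 f(2,0)=2 f(2,2)=1
t=3: f(3,-3)=1 f(3,-1)=3 f(3,1)=3 f(3,3)=1
t=4: f(4,-4)=1 f(4,-2)=4 f(4,0)=6 f(4,2)=4 f(4,4)=1
t=5: f(5,-3)=5 f(5,-1)=10 f(5,1)=10 f(5,3)=5 f(5,5)=1
t=6: f(6,-4)=5 f(6,-2)=15 f(6,0)=20 f(6,2)=15 f(6,4)=6 f(6,6)=1
t=7: f(7,-3)=20 f(7,-1)=35 f(7,1)=35 f(7,3)=21 f(7,5)=7 f(7,7)=1
t=8: f(8,-4)=20 f(8,-2)=55 f(8,0)=70 f(8,2)=56 f(8,4)=28 f(8,6)=8 f(8,8)=1
t=9: f(9,-3)=75 f(9,-1)=125 f(9,1)=126 f(9,3)=84 f(9,5)=36 f(9,7)=9 f(9,9)=1
t=10: f(10,-4)=75 f(10,-2)=200 f(10,0)=251 f(10,2)=210 f(10,4)=120 f(10,6)=45 f(10,8)=10 f(10,10)=1
t=11: f(11,-3)=275 f(11,-1)=451 f(11,1)=461 f(11,3)=330 f(11,5)=165 f(11,7)=55 f(11,9)=11 f(11,11)=1
t=12: f(12,-4)=275 f(12,-2)=726 f(12,0)=912 f(12,2)=791 f(12,4)=495 f(12,6)=220 f(12,8)=66 f(12,10)=12 f(12,12)=1
t=13: f(13,-3)=1001 f(13,-1)=1638 f(13,1)=1703 f(13,3)=1286 f(13,5)=715 f(13,7)=286 f(13,9)=78 f(13,11)=13 f(13,13)=1
t=14: f(14,-4)=1001 f(14,-2)=2639 f(14,0)=3341 f(14,2)=2989 f(14,4)=2001 f(14,6)=1001 f(14,8)=364 f(14,10)=91 f(14,12)=14 f(14,14)=1
t=15: f(15,-3)=3640 f(15,-1)=5980 f(15,1)=6330 f(15,3)=4990 f(15,5)=3002 f(15,7)=1365 f(15,9)=455 f(15,11)=105 f(15,13)=15 f(15,15)=1
t=16: f(16,-4)=3640 f(16,-2)=9620 f(16,0)=12310 f(16,2)=11320 f(16,4)=7992 f(16,6)=4367 f(16,8)=1820 f(16,10)=560 f(16,12)=120 f(16,14)=16 f(16,16)=1
t=17: f(17,-3)=13260 f(17,-1)=21930 f(17,1)=23630 f(17,3)=19312 f(17,5)=12359 f(17,7)=6187 f(17,9)=2380 f(17,11)=680 f(17,13)=136 f(17,15)=17 f(17,17)=1
t=18: f(18,-4)=13260 f(18,-2)=35190 f(18,0)=45560 f(18,2)=42942 f(18,4)=31671 f(18,6)=18546 f(18,8)=8567 f(18,10)=3060 f(18,12)=816 f(18,14)=153 f(18,16)=18 f(18,18)=1
Σ_s f(18,s) = 199784
P = 199784/262144 = 24973/32768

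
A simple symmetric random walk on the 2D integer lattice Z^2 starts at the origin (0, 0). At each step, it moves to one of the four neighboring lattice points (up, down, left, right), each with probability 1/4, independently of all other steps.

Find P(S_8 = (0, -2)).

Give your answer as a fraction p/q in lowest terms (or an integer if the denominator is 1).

Let h be the number of horizontal steps (so 8-h are vertical). To end at (0,-2) need (h+0)/2 right-steps and ((8-h)-2)/2 up-steps.
Sum over h with 0 ≤ h ≤ 6, h ≡ 0 (mod 2), 8-h ≡ 0 (mod 2):
h=0: C(8,0)·C(0,0)·C(8,3) = 1·1·56 = 56
h=2: C(8,2)·C(2,1)·C(6,2) = 28·2·15 = 840
h=4: C(8,4)·C(4,2)·C(4,1) = 70·6·4 = 1680
h=6: C(8,6)·C(6,3)·C(2,0) = 28·20·1 = 560
Total favorable: 3136
Total paths: 4^8 = 65536
P = 3136/65536 = 49/1024

Answer: 49/1024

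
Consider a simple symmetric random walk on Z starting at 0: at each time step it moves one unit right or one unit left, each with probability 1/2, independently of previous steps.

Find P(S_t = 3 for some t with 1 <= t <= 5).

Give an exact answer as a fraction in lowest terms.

Count via complement. Let g(t,s) = #length-t paths at position s with S_1..S_t all ≠ 3.
g(t,s) = g(t-1,s-1) + g(t-1,s+1) for s ≠ 3; g(t,3) = 0.
t=0: g(0,0)=1
t=1: g(1,-1)=1 g(1,1)=1
t=2: g(2,-2)=1 g(2,0)=2 g(2,2)=1
t=3: g(3,-3)=1 g(3,-1)=3 g(3,1)=3
t=4: g(4,-4)=1 g(4,-2)=4 g(4,0)=6 g(4,2)=3
t=5: g(5,-5)=1 g(5,-3)=5 g(5,-1)=10 g(5,1)=9
Paths never hitting 3: Σ_s g(5,s) = 25
Paths hitting 3: 2^5 - 25 = 7
P = 7/32 = 7/32

Answer: 7/32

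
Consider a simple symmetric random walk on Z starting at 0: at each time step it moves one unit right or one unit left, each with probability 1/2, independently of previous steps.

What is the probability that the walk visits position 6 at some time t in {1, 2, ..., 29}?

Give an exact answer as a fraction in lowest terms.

Answer: 35558423/134217728

Derivation:
Count via complement. Let g(t,s) = #length-t paths at position s with S_1..S_t all ≠ 6.
g(t,s) = g(t-1,s-1) + g(t-1,s+1) for s ≠ 6; g(t,6) = 0.
t=0: g(0,0)=1
t=1: g(1,-1)=1 g(1,1)=1
t=2: g(2,-2)=1 g(2,0)=2 g(2,2)=1
t=3: g(3,-3)=1 g(3,-1)=3 g(3,1)=3 g(3,3)=1
t=4: g(4,-4)=1 g(4,-2)=4 g(4,0)=6 g(4,2)=4 g(4,4)=1
t=5: g(5,-5)=1 g(5,-3)=5 g(5,-1)=10 g(5,1)=10 g(5,3)=5 g(5,5)=1
t=6: g(6,-6)=1 g(6,-4)=6 g(6,-2)=15 g(6,0)=20 g(6,2)=15 g(6,4)=6
t=7: g(7,-7)=1 g(7,-5)=7 g(7,-3)=21 g(7,-1)=35 g(7,1)=35 g(7,3)=21 g(7,5)=6
t=8: g(8,-8)=1 g(8,-6)=8 g(8,-4)=28 g(8,-2)=56 g(8,0)=70 g(8,2)=56 g(8,4)=27
t=9: g(9,-9)=1 g(9,-7)=9 g(9,-5)=36 g(9,-3)=84 g(9,-1)=126 g(9,1)=126 g(9,3)=83 g(9,5)=27
t=10: g(10,-10)=1 g(10,-8)=10 g(10,-6)=45 g(10,-4)=120 g(10,-2)=210 g(10,0)=252 g(10,2)=209 g(10,4)=110
t=11: g(11,-11)=1 g(11,-9)=11 g(11,-7)=55 g(11,-5)=165 g(11,-3)=330 g(11,-1)=462 g(11,1)=461 g(11,3)=319 g(11,5)=110
t=12: g(12,-12)=1 g(12,-10)=12 g(12,-8)=66 g(12,-6)=220 g(12,-4)=495 g(12,-2)=792 g(12,0)=923 g(12,2)=780 g(12,4)=429
t=13: g(13,-13)=1 g(13,-11)=13 g(13,-9)=78 g(13,-7)=286 g(13,-5)=715 g(13,-3)=1287 g(13,-1)=1715 g(13,1)=1703 g(13,3)=1209 g(13,5)=429
t=14: g(14,-14)=1 g(14,-12)=14 g(14,-10)=91 g(14,-8)=364 g(14,-6)=1001 g(14,-4)=2002 g(14,-2)=3002 g(14,0)=3418 g(14,2)=2912 g(14,4)=1638
t=15: g(15,-15)=1 g(15,-13)=15 g(15,-11)=105 g(15,-9)=455 g(15,-7)=1365 g(15,-5)=3003 g(15,-3)=5004 g(15,-1)=6420 g(15,1)=6330 g(15,3)=4550 g(15,5)=1638
t=16: g(16,-16)=1 g(16,-14)=16 g(16,-12)=120 g(16,-10)=560 g(16,-8)=1820 g(16,-6)=4368 g(16,-4)=8007 g(16,-2)=11424 g(16,0)=12750 g(16,2)=10880 g(16,4)=6188
t=17: g(17,-17)=1 g(17,-15)=17 g(17,-13)=136 g(17,-11)=680 g(17,-9)=2380 g(17,-7)=6188 g(17,-5)=12375 g(17,-3)=19431 g(17,-1)=24174 g(17,1)=23630 g(17,3)=17068 g(17,5)=6188
t=18: g(18,-18)=1 g(18,-16)=18 g(18,-14)=153 g(18,-12)=816 g(18,-10)=3060 g(18,-8)=8568 g(18,-6)=18563 g(18,-4)=31806 g(18,-2)=43605 g(18,0)=47804 g(18,2)=40698 g(18,4)=23256
t=19: g(19,-19)=1 g(19,-17)=19 g(19,-15)=171 g(19,-13)=969 g(19,-11)=3876 g(19,-9)=11628 g(19,-7)=27131 g(19,-5)=50369 g(19,-3)=75411 g(19,-1)=91409 g(19,1)=88502 g(19,3)=63954 g(19,5)=23256
t=20: g(20,-20)=1 g(20,-18)=20 g(20,-16)=190 g(20,-14)=1140 g(20,-12)=4845 g(20,-10)=15504 g(20,-8)=38759 g(20,-6)=77500 g(20,-4)=125780 g(20,-2)=166820 g(20,0)=179911 g(20,2)=152456 g(20,4)=87210
t=21: g(21,-21)=1 g(21,-19)=21 g(21,-17)=210 g(21,-15)=1330 g(21,-13)=5985 g(21,-11)=20349 g(21,-9)=54263 g(21,-7)=116259 g(21,-5)=203280 g(21,-3)=292600 g(21,-1)=346731 g(21,1)=332367 g(21,3)=239666 g(21,5)=87210
t=22: g(22,-22)=1 g(22,-20)=22 g(22,-18)=231 g(22,-16)=1540 g(22,-14)=7315 g(22,-12)=26334 g(22,-10)=74612 g(22,-8)=170522 g(22,-6)=319539 g(22,-4)=495880 g(22,-2)=639331 g(22,0)=679098 g(22,2)=572033 g(22,4)=326876
t=23: g(23,-23)=1 g(23,-21)=23 g(23,-19)=253 g(23,-17)=1771 g(23,-15)=8855 g(23,-13)=33649 g(23,-11)=100946 g(23,-9)=245134 g(23,-7)=490061 g(23,-5)=815419 g(23,-3)=1135211 g(23,-1)=1318429 g(23,1)=1251131 g(23,3)=898909 g(23,5)=326876
t=24: g(24,-24)=1 g(24,-22)=24 g(24,-20)=276 g(24,-18)=2024 g(24,-16)=10626 g(24,-14)=42504 g(24,-12)=134595 g(24,-10)=346080 g(24,-8)=735195 g(24,-6)=1305480 g(24,-4)=1950630 g(24,-2)=2453640 g(24,0)=2569560 g(24,2)=2150040 g(24,4)=1225785
t=25: g(25,-25)=1 g(25,-23)=25 g(25,-21)=300 g(25,-19)=2300 g(25,-17)=12650 g(25,-15)=53130 g(25,-13)=177099 g(25,-11)=480675 g(25,-9)=1081275 g(25,-7)=2040675 g(25,-5)=3256110 g(25,-3)=4404270 g(25,-1)=5023200 g(25,1)=4719600 g(25,3)=3375825 g(25,5)=1225785
t=26: g(26,-26)=1 g(26,-24)=26 g(26,-22)=325 g(26,-20)=2600 g(26,-18)=14950 g(26,-16)=65780 g(26,-14)=230229 g(26,-12)=657774 g(26,-10)=1561950 g(26,-8)=3121950 g(26,-6)=5296785 g(26,-4)=7660380 g(26,-2)=9427470 g(26,0)=9742800 g(26,2)=8095425 g(26,4)=4601610
t=27: g(27,-27)=1 g(27,-25)=27 g(27,-23)=351 g(27,-21)=2925 g(27,-19)=17550 g(27,-17)=80730 g(27,-15)=296009 g(27,-13)=888003 g(27,-11)=2219724 g(27,-9)=4683900 g(27,-7)=8418735 g(27,-5)=12957165 g(27,-3)=17087850 g(27,-1)=19170270 g(27,1)=17838225 g(27,3)=12697035 g(27,5)=4601610
t=28: g(28,-28)=1 g(28,-26)=28 g(28,-24)=378 g(28,-22)=3276 g(28,-20)=20475 g(28,-18)=98280 g(28,-16)=376739 g(28,-14)=1184012 g(28,-12)=3107727 g(28,-10)=6903624 g(28,-8)=13102635 g(28,-6)=21375900 g(28,-4)=30045015 g(28,-2)=36258120 g(28,0)=37008495 g(28,2)=30535260 g(28,4)=17298645
t=29: g(29,-29)=1 g(29,-27)=29 g(29,-25)=406 g(29,-23)=3654 g(29,-21)=23751 g(29,-19)=118755 g(29,-17)=475019 g(29,-15)=1560751 g(29,-13)=4291739 g(29,-11)=10011351 g(29,-9)=20006259 g(29,-7)=34478535 g(29,-5)=51420915 g(29,-3)=66303135 g(29,-1)=73266615 g(29,1)=67543755 g(29,3)=47833905 g(29,5)=17298645
Paths never hitting 6: Σ_s g(29,s) = 394637220
Paths hitting 6: 2^29 - 394637220 = 142233692
P = 142233692/536870912 = 35558423/134217728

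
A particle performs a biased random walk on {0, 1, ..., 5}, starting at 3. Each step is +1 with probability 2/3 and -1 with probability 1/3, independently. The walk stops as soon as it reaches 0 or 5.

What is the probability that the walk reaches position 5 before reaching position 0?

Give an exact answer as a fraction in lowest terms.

Biased walk: p = 2/3, q = 1/3, r = q/p = 1/2
Gambler's ruin: P(hit 5 before 0 | start at 3) = (1 - r^a)/(1 - r^N)
r^3 = 1/8; r^5 = 1/32
P = (1 - 1/8) / (1 - 1/32) = 7/8 / 31/32 = 28/31

Answer: 28/31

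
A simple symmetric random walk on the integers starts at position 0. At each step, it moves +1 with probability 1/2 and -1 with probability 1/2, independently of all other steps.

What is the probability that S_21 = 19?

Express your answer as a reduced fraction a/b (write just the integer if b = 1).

To reach position 19 after 21 steps: need 20 steps of +1 and 1 of -1.
Favorable paths: C(21,20) = 21
Total paths: 2^21 = 2097152
P = 21/2097152 = 21/2097152

Answer: 21/2097152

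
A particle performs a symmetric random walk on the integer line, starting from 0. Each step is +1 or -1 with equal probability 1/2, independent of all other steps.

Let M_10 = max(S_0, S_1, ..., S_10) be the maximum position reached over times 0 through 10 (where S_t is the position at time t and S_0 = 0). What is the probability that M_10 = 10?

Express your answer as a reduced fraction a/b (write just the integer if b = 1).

Let M_10 = max(S_0,...,S_10). Use the reflection principle: for j ≥ 1, #{paths with M_10 ≥ j} = #{S_10 ≥ j} + #{S_10 ≥ j+1}.
By reflection, #{M_10 ≥ 10} = #{S_10 ≥ 10} + #{S_10 ≥ 11} = 1 + 0 = 1.
#{M_10 ≥ 11} = #{S_10 ≥ 11} + #{S_10 ≥ 12} = 0 + 0 = 0.
#{M_10 = 10} = 1 - 0 = 1.
P(M_10 = 10) = 1/1024 = 1/1024

Answer: 1/1024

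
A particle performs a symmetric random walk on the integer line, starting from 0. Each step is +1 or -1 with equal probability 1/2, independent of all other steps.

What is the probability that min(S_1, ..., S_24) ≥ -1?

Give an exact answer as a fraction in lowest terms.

Let f(t,s) = #length-t paths at position s with S_1..S_t all ≥ -1.
f(t,s) = f(t-1,s-1) + f(t-1,s+1) for s ≥ -1; f(t,s) = 0 for s < -1.
t=0: f(0,0)=1
t=1: f(1,-1)=1 f(1,1)=1
t=2: f(2,0)=2 f(2,2)=1
t=3: f(3,-1)=2 f(3,1)=3 f(3,3)=1
t=4: f(4,0)=5 f(4,2)=4 f(4,4)=1
t=5: f(5,-1)=5 f(5,1)=9 f(5,3)=5 f(5,5)=1
t=6: f(6,0)=14 f(6,2)=14 f(6,4)=6 f(6,6)=1
t=7: f(7,-1)=14 f(7,1)=28 f(7,3)=20 f(7,5)=7 f(7,7)=1
t=8: f(8,0)=42 f(8,2)=48 f(8,4)=27 f(8,6)=8 f(8,8)=1
t=9: f(9,-1)=42 f(9,1)=90 f(9,3)=75 f(9,5)=35 f(9,7)=9 f(9,9)=1
t=10: f(10,0)=132 f(10,2)=165 f(10,4)=110 f(10,6)=44 f(10,8)=10 f(10,10)=1
t=11: f(11,-1)=132 f(11,1)=297 f(11,3)=275 f(11,5)=154 f(11,7)=54 f(11,9)=11 f(11,11)=1
t=12: f(12,0)=429 f(12,2)=572 f(12,4)=429 f(12,6)=208 f(12,8)=65 f(12,10)=12 f(12,12)=1
t=13: f(13,-1)=429 f(13,1)=1001 f(13,3)=1001 f(13,5)=637 f(13,7)=273 f(13,9)=77 f(13,11)=13 f(13,13)=1
t=14: f(14,0)=1430 f(14,2)=2002 f(14,4)=1638 f(14,6)=910 f(14,8)=350 f(14,10)=90 f(14,12)=14 f(14,14)=1
t=15: f(15,-1)=1430 f(15,1)=3432 f(15,3)=3640 f(15,5)=2548 f(15,7)=1260 f(15,9)=440 f(15,11)=104 f(15,13)=15 f(15,15)=1
t=16: f(16,0)=4862 f(16,2)=7072 f(16,4)=6188 f(16,6)=3808 f(16,8)=1700 f(16,10)=544 f(16,12)=119 f(16,14)=16 f(16,16)=1
t=17: f(17,-1)=4862 f(17,1)=11934 f(17,3)=13260 f(17,5)=9996 f(17,7)=5508 f(17,9)=2244 f(17,11)=663 f(17,13)=135 f(17,15)=17 f(17,17)=1
t=18: f(18,0)=16796 f(18,2)=25194 f(18,4)=23256 f(18,6)=15504 f(18,8)=7752 f(18,10)=2907 f(18,12)=798 f(18,14)=152 f(18,16)=18 f(18,18)=1
t=19: f(19,-1)=16796 f(19,1)=41990 f(19,3)=48450 f(19,5)=38760 f(19,7)=23256 f(19,9)=10659 f(19,11)=3705 f(19,13)=950 f(19,15)=170 f(19,17)=19 f(19,19)=1
t=20: f(20,0)=58786 f(20,2)=90440 f(20,4)=87210 f(20,6)=62016 f(20,8)=33915 f(20,10)=14364 f(20,12)=4655 f(20,14)=1120 f(20,16)=189 f(20,18)=20 f(20,20)=1
t=21: f(21,-1)=58786 f(21,1)=149226 f(21,3)=177650 f(21,5)=149226 f(21,7)=95931 f(21,9)=48279 f(21,11)=19019 f(21,13)=5775 f(21,15)=1309 f(21,17)=209 f(21,19)=21 f(21,21)=1
t=22: f(22,0)=208012 f(22,2)=326876 f(22,4)=326876 f(22,6)=245157 f(22,8)=144210 f(22,10)=67298 f(22,12)=24794 f(22,14)=7084 f(22,16)=1518 f(22,18)=230 f(22,20)=22 f(22,22)=1
t=23: f(23,-1)=208012 f(23,1)=534888 f(23,3)=653752 f(23,5)=572033 f(23,7)=389367 f(23,9)=211508 f(23,11)=92092 f(23,13)=31878 f(23,15)=8602 f(23,17)=1748 f(23,19)=252 f(23,21)=23 f(23,23)=1
t=24: f(24,0)=742900 f(24,2)=1188640 f(24,4)=1225785 f(24,6)=961400 f(24,8)=600875 f(24,10)=303600 f(24,12)=123970 f(24,14)=40480 f(24,16)=10350 f(24,18)=2000 f(24,20)=275 f(24,22)=24 f(24,24)=1
Σ_s f(24,s) = 5200300
P = 5200300/16777216 = 1300075/4194304

Answer: 1300075/4194304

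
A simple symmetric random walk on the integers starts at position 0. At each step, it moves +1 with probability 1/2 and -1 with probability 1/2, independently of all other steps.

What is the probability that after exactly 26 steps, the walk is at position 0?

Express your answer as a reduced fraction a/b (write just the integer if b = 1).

To return to 0 after 26 steps: need exactly 13 steps of +1 and 13 of -1.
Favorable paths: C(26,13) = 10400600
Total paths: 2^26 = 67108864
P = 10400600/67108864 = 1300075/8388608

Answer: 1300075/8388608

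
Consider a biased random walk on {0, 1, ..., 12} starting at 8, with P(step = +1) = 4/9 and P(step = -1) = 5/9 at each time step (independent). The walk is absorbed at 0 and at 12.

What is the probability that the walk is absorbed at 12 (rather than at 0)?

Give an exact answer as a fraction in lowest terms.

Answer: 225536/616161

Derivation:
Biased walk: p = 4/9, q = 5/9, r = q/p = 5/4
Gambler's ruin: P(hit 12 before 0 | start at 8) = (1 - r^a)/(1 - r^N)
r^8 = 390625/65536; r^12 = 244140625/16777216
P = (1 - 390625/65536) / (1 - 244140625/16777216) = -325089/65536 / -227363409/16777216 = 225536/616161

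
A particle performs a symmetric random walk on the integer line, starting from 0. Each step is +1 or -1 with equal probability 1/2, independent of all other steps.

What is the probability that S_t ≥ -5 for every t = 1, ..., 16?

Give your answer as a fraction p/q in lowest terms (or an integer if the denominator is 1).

Answer: 28067/32768

Derivation:
Let f(t,s) = #length-t paths at position s with S_1..S_t all ≥ -5.
f(t,s) = f(t-1,s-1) + f(t-1,s+1) for s ≥ -5; f(t,s) = 0 for s < -5.
t=0: f(0,0)=1
t=1: f(1,-1)=1 f(1,1)=1
t=2: f(2,-2)=1 f(2,0)=2 f(2,2)=1
t=3: f(3,-3)=1 f(3,-1)=3 f(3,1)=3 f(3,3)=1
t=4: f(4,-4)=1 f(4,-2)=4 f(4,0)=6 f(4,2)=4 f(4,4)=1
t=5: f(5,-5)=1 f(5,-3)=5 f(5,-1)=10 f(5,1)=10 f(5,3)=5 f(5,5)=1
t=6: f(6,-4)=6 f(6,-2)=15 f(6,0)=20 f(6,2)=15 f(6,4)=6 f(6,6)=1
t=7: f(7,-5)=6 f(7,-3)=21 f(7,-1)=35 f(7,1)=35 f(7,3)=21 f(7,5)=7 f(7,7)=1
t=8: f(8,-4)=27 f(8,-2)=56 f(8,0)=70 f(8,2)=56 f(8,4)=28 f(8,6)=8 f(8,8)=1
t=9: f(9,-5)=27 f(9,-3)=83 f(9,-1)=126 f(9,1)=126 f(9,3)=84 f(9,5)=36 f(9,7)=9 f(9,9)=1
t=10: f(10,-4)=110 f(10,-2)=209 f(10,0)=252 f(10,2)=210 f(10,4)=120 f(10,6)=45 f(10,8)=10 f(10,10)=1
t=11: f(11,-5)=110 f(11,-3)=319 f(11,-1)=461 f(11,1)=462 f(11,3)=330 f(11,5)=165 f(11,7)=55 f(11,9)=11 f(11,11)=1
t=12: f(12,-4)=429 f(12,-2)=780 f(12,0)=923 f(12,2)=792 f(12,4)=495 f(12,6)=220 f(12,8)=66 f(12,10)=12 f(12,12)=1
t=13: f(13,-5)=429 f(13,-3)=1209 f(13,-1)=1703 f(13,1)=1715 f(13,3)=1287 f(13,5)=715 f(13,7)=286 f(13,9)=78 f(13,11)=13 f(13,13)=1
t=14: f(14,-4)=1638 f(14,-2)=2912 f(14,0)=3418 f(14,2)=3002 f(14,4)=2002 f(14,6)=1001 f(14,8)=364 f(14,10)=91 f(14,12)=14 f(14,14)=1
t=15: f(15,-5)=1638 f(15,-3)=4550 f(15,-1)=6330 f(15,1)=6420 f(15,3)=5004 f(15,5)=3003 f(15,7)=1365 f(15,9)=455 f(15,11)=105 f(15,13)=15 f(15,15)=1
t=16: f(16,-4)=6188 f(16,-2)=10880 f(16,0)=12750 f(16,2)=11424 f(16,4)=8007 f(16,6)=4368 f(16,8)=1820 f(16,10)=560 f(16,12)=120 f(16,14)=16 f(16,16)=1
Σ_s f(16,s) = 56134
P = 56134/65536 = 28067/32768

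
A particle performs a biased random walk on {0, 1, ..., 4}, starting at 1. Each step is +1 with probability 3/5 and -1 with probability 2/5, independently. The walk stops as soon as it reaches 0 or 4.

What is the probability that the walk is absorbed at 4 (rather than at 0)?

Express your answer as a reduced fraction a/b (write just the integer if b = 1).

Biased walk: p = 3/5, q = 2/5, r = q/p = 2/3
Gambler's ruin: P(hit 4 before 0 | start at 1) = (1 - r^a)/(1 - r^N)
r^1 = 2/3; r^4 = 16/81
P = (1 - 2/3) / (1 - 16/81) = 1/3 / 65/81 = 27/65

Answer: 27/65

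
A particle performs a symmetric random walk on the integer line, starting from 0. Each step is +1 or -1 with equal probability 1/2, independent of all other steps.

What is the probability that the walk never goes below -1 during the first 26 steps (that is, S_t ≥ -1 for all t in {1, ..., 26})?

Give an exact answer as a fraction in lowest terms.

Answer: 5014575/16777216

Derivation:
Let f(t,s) = #length-t paths at position s with S_1..S_t all ≥ -1.
f(t,s) = f(t-1,s-1) + f(t-1,s+1) for s ≥ -1; f(t,s) = 0 for s < -1.
t=0: f(0,0)=1
t=1: f(1,-1)=1 f(1,1)=1
t=2: f(2,0)=2 f(2,2)=1
t=3: f(3,-1)=2 f(3,1)=3 f(3,3)=1
t=4: f(4,0)=5 f(4,2)=4 f(4,4)=1
t=5: f(5,-1)=5 f(5,1)=9 f(5,3)=5 f(5,5)=1
t=6: f(6,0)=14 f(6,2)=14 f(6,4)=6 f(6,6)=1
t=7: f(7,-1)=14 f(7,1)=28 f(7,3)=20 f(7,5)=7 f(7,7)=1
t=8: f(8,0)=42 f(8,2)=48 f(8,4)=27 f(8,6)=8 f(8,8)=1
t=9: f(9,-1)=42 f(9,1)=90 f(9,3)=75 f(9,5)=35 f(9,7)=9 f(9,9)=1
t=10: f(10,0)=132 f(10,2)=165 f(10,4)=110 f(10,6)=44 f(10,8)=10 f(10,10)=1
t=11: f(11,-1)=132 f(11,1)=297 f(11,3)=275 f(11,5)=154 f(11,7)=54 f(11,9)=11 f(11,11)=1
t=12: f(12,0)=429 f(12,2)=572 f(12,4)=429 f(12,6)=208 f(12,8)=65 f(12,10)=12 f(12,12)=1
t=13: f(13,-1)=429 f(13,1)=1001 f(13,3)=1001 f(13,5)=637 f(13,7)=273 f(13,9)=77 f(13,11)=13 f(13,13)=1
t=14: f(14,0)=1430 f(14,2)=2002 f(14,4)=1638 f(14,6)=910 f(14,8)=350 f(14,10)=90 f(14,12)=14 f(14,14)=1
t=15: f(15,-1)=1430 f(15,1)=3432 f(15,3)=3640 f(15,5)=2548 f(15,7)=1260 f(15,9)=440 f(15,11)=104 f(15,13)=15 f(15,15)=1
t=16: f(16,0)=4862 f(16,2)=7072 f(16,4)=6188 f(16,6)=3808 f(16,8)=1700 f(16,10)=544 f(16,12)=119 f(16,14)=16 f(16,16)=1
t=17: f(17,-1)=4862 f(17,1)=11934 f(17,3)=13260 f(17,5)=9996 f(17,7)=5508 f(17,9)=2244 f(17,11)=663 f(17,13)=135 f(17,15)=17 f(17,17)=1
t=18: f(18,0)=16796 f(18,2)=25194 f(18,4)=23256 f(18,6)=15504 f(18,8)=7752 f(18,10)=2907 f(18,12)=798 f(18,14)=152 f(18,16)=18 f(18,18)=1
t=19: f(19,-1)=16796 f(19,1)=41990 f(19,3)=48450 f(19,5)=38760 f(19,7)=23256 f(19,9)=10659 f(19,11)=3705 f(19,13)=950 f(19,15)=170 f(19,17)=19 f(19,19)=1
t=20: f(20,0)=58786 f(20,2)=90440 f(20,4)=87210 f(20,6)=62016 f(20,8)=33915 f(20,10)=14364 f(20,12)=4655 f(20,14)=1120 f(20,16)=189 f(20,18)=20 f(20,20)=1
t=21: f(21,-1)=58786 f(21,1)=149226 f(21,3)=177650 f(21,5)=149226 f(21,7)=95931 f(21,9)=48279 f(21,11)=19019 f(21,13)=5775 f(21,15)=1309 f(21,17)=209 f(21,19)=21 f(21,21)=1
t=22: f(22,0)=208012 f(22,2)=326876 f(22,4)=326876 f(22,6)=245157 f(22,8)=144210 f(22,10)=67298 f(22,12)=24794 f(22,14)=7084 f(22,16)=1518 f(22,18)=230 f(22,20)=22 f(22,22)=1
t=23: f(23,-1)=208012 f(23,1)=534888 f(23,3)=653752 f(23,5)=572033 f(23,7)=389367 f(23,9)=211508 f(23,11)=92092 f(23,13)=31878 f(23,15)=8602 f(23,17)=1748 f(23,19)=252 f(23,21)=23 f(23,23)=1
t=24: f(24,0)=742900 f(24,2)=1188640 f(24,4)=1225785 f(24,6)=961400 f(24,8)=600875 f(24,10)=303600 f(24,12)=123970 f(24,14)=40480 f(24,16)=10350 f(24,18)=2000 f(24,20)=275 f(24,22)=24 f(24,24)=1
t=25: f(25,-1)=742900 f(25,1)=1931540 f(25,3)=2414425 f(25,5)=2187185 f(25,7)=1562275 f(25,9)=904475 f(25,11)=427570 f(25,13)=164450 f(25,15)=50830 f(25,17)=12350 f(25,19)=2275 f(25,21)=299 f(25,23)=25 f(25,25)=1
t=26: f(26,0)=2674440 f(26,2)=4345965 f(26,4)=4601610 f(26,6)=3749460 f(26,8)=2466750 f(26,10)=1332045 f(26,12)=592020 f(26,14)=215280 f(26,16)=63180 f(26,18)=14625 f(26,20)=2574 f(26,22)=324 f(26,24)=26 f(26,26)=1
Σ_s f(26,s) = 20058300
P = 20058300/67108864 = 5014575/16777216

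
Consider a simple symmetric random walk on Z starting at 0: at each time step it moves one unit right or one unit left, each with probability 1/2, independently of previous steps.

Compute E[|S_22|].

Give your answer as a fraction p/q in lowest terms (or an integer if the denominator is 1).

S_22 takes values m ≡ 0 (mod 2) with |m| ≤ 22; P(S_22=m) = C(22,(22+m)/2)/2^22.
Total paths: 2^22 = 4194304
Distribution: P(S=-22)=1/4194304, P(S=-20)=22/4194304, P(S=-18)=231/4194304, P(S=-16)=1540/4194304, P(S=-14)=7315/4194304, P(S=-12)=26334/4194304, P(S=-10)=74613/4194304, P(S=-8)=170544/4194304, P(S=-6)=319770/4194304, P(S=-4)=497420/4194304, P(S=-2)=646646/4194304, P(S=0)=705432/4194304, P(S=2)=646646/4194304, P(S=4)=497420/4194304, P(S=6)=319770/4194304, P(S=8)=170544/4194304, P(S=10)=74613/4194304, P(S=12)=26334/4194304, P(S=14)=7315/4194304, P(S=16)=1540/4194304, P(S=18)=231/4194304, P(S=20)=22/4194304, P(S=22)=1/4194304
E[|S_22|] = Σ_m |m|·P(S_22=m) = 15519504/4194304 = 969969/262144

Answer: 969969/262144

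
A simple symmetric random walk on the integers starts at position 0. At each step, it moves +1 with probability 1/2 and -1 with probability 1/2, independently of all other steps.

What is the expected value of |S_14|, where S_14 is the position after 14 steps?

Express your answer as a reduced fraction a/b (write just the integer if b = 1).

S_14 takes values m ≡ 0 (mod 2) with |m| ≤ 14; P(S_14=m) = C(14,(14+m)/2)/2^14.
Total paths: 2^14 = 16384
Distribution: P(S=-14)=1/16384, P(S=-12)=14/16384, P(S=-10)=91/16384, P(S=-8)=364/16384, P(S=-6)=1001/16384, P(S=-4)=2002/16384, P(S=-2)=3003/16384, P(S=0)=3432/16384, P(S=2)=3003/16384, P(S=4)=2002/16384, P(S=6)=1001/16384, P(S=8)=364/16384, P(S=10)=91/16384, P(S=12)=14/16384, P(S=14)=1/16384
E[|S_14|] = Σ_m |m|·P(S_14=m) = 48048/16384 = 3003/1024

Answer: 3003/1024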